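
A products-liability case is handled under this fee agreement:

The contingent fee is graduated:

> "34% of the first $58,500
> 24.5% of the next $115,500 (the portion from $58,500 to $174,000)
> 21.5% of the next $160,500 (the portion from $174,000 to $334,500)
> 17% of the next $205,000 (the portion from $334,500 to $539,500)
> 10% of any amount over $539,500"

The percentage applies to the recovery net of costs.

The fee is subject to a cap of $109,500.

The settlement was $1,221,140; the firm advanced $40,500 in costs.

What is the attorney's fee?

Fee base (net of costs): $1,221,140 − $40,500 = $1,180,640
First $58,500 at 34% = $19,890.00
Next $115,500 at 24.5% = $28,297.50
Next $160,500 at 21.5% = $34,507.50
Next $205,000 at 17% = $34,850.00
Remaining $641,140 at 10% = $64,114.00
Fee: $19,890.00 + $28,297.50 + $34,507.50 + $34,850.00 + $64,114.00 = $181,659.00
$181,659.00 exceeds the $109,500 cap, so the fee is capped at $109,500.00.

$109,500.00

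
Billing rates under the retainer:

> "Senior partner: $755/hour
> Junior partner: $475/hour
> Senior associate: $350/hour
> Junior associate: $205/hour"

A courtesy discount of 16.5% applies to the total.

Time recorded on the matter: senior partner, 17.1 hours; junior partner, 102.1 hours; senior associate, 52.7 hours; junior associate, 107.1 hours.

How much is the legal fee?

$85,010.10

Senior partner: 17.1 × $755 = $12,910.50
Junior partner: 102.1 × $475 = $48,497.50
Senior associate: 52.7 × $350 = $18,445.00
Junior associate: 107.1 × $205 = $21,955.50
Subtotal: $101,808.50
Less 16.5% discount: −$16,798.40
Total: $101,808.50 − $16,798.40 = $85,010.10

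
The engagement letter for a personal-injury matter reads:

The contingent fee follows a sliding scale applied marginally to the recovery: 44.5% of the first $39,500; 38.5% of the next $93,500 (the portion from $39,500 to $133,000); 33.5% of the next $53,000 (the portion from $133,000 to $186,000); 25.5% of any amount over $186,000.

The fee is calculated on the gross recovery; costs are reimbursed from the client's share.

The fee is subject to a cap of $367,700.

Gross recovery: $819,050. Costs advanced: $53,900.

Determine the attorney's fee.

Fee base is the gross recovery, $819,050; costs are reimbursed separately.
First $39,500 at 44.5% = $17,577.50
Next $93,500 at 38.5% = $35,997.50
Next $53,000 at 33.5% = $17,755.00
Remaining $633,050 at 25.5% = $161,427.75
Fee: $17,577.50 + $35,997.50 + $17,755.00 + $161,427.75 = $232,757.75
$232,757.75 is under the $367,700 cap.

$232,757.75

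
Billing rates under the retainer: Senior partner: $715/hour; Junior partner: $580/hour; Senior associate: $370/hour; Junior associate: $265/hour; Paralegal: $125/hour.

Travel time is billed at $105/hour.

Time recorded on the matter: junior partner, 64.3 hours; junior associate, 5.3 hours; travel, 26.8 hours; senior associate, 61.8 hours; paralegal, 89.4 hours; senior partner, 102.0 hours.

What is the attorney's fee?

$148,483.50

Senior partner: 102.0 × $715 = $72,930.00
Junior partner: 64.3 × $580 = $37,294.00
Senior associate: 61.8 × $370 = $22,866.00
Junior associate: 5.3 × $265 = $1,404.50
Paralegal: 89.4 × $125 = $11,175.00
Subtotal: $72,930.00 + $37,294.00 + $22,866.00 + $1,404.50 + $11,175.00 = $145,669.50
Travel: 26.8 × $105 = $2,814.00
Total: $145,669.50 + $2,814.00 = $148,483.50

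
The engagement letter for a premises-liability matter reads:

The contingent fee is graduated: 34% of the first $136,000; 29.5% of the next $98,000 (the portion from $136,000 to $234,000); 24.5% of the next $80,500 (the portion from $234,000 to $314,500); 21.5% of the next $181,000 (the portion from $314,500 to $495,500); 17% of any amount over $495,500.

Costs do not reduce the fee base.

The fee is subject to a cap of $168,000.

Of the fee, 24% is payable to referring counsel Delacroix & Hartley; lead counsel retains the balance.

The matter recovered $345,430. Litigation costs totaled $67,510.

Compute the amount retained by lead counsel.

$77,157.06

Fee base is the gross recovery, $345,430; costs are reimbursed separately.
First $136,000 at 34% = $46,240.00
Next $98,000 at 29.5% = $28,910.00
Next $80,500 at 24.5% = $19,722.50
Remaining $30,930 at 21.5% = $6,649.95
Fee: $46,240.00 + $28,910.00 + $19,722.50 + $6,649.95 = $101,522.45
$101,522.45 is under the $168,000 cap.
Referral share: 24% of $101,522.45 = $24,365.39; lead counsel retains $101,522.45 − $24,365.39 = $77,157.06.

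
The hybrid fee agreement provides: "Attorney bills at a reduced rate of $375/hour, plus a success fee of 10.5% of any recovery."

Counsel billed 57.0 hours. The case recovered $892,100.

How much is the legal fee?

Hourly: 57.0 × $375 = $21,375.00
Success fee: 10.5% of $892,100 = $93,670.50
Total: $21,375.00 + $93,670.50 = $115,045.50

$115,045.50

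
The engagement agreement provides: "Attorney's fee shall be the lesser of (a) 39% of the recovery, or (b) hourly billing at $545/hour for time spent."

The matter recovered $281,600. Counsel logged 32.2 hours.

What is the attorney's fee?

$17,549.00

(a) 39% of $281,600 = $109,824.00
(b) 32.2 × $545 = $17,549.00
The lesser is (b): $17,549.00.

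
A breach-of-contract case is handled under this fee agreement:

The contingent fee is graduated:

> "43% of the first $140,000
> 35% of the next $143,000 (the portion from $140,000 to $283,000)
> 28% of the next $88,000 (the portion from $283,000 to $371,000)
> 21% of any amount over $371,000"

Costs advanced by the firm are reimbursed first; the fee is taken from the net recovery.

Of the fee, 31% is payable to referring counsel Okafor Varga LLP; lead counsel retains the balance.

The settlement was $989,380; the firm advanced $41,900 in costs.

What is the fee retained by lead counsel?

Fee base (net of costs): $989,380 − $41,900 = $947,480
First $140,000 at 43% = $60,200.00
Next $143,000 at 35% = $50,050.00
Next $88,000 at 28% = $24,640.00
Remaining $576,480 at 21% = $121,060.80
Fee: $60,200.00 + $50,050.00 + $24,640.00 + $121,060.80 = $255,950.80
Referral share: 31% of $255,950.80 = $79,344.75; lead counsel retains $255,950.80 − $79,344.75 = $176,606.05.

$176,606.05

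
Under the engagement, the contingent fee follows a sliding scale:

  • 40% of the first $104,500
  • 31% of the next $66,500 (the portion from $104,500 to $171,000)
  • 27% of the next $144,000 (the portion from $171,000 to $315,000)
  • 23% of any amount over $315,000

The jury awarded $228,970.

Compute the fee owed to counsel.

$78,066.90

First $104,500 at 40% = $41,800.00
Next $66,500 at 31% = $20,615.00
Remaining $57,970 at 27% = $15,651.90
Fee: $41,800.00 + $20,615.00 + $15,651.90 = $78,066.90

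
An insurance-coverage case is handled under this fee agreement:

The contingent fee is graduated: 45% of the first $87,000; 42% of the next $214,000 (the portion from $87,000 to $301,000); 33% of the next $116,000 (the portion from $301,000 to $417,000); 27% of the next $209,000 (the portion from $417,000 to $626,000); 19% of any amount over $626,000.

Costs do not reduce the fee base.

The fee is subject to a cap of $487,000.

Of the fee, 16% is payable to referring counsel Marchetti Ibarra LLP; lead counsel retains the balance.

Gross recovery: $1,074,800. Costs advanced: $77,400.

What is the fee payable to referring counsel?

Fee base is the gross recovery, $1,074,800; costs are reimbursed separately.
First $87,000 at 45% = $39,150.00
Next $214,000 at 42% = $89,880.00
Next $116,000 at 33% = $38,280.00
Next $209,000 at 27% = $56,430.00
Remaining $448,800 at 19% = $85,272.00
Fee: $39,150.00 + $89,880.00 + $38,280.00 + $56,430.00 + $85,272.00 = $309,012.00
$309,012.00 is under the $487,000 cap.
Referral share: 16% of $309,012.00 = $49,441.92; lead counsel retains $309,012.00 − $49,441.92 = $259,570.08.

$49,441.92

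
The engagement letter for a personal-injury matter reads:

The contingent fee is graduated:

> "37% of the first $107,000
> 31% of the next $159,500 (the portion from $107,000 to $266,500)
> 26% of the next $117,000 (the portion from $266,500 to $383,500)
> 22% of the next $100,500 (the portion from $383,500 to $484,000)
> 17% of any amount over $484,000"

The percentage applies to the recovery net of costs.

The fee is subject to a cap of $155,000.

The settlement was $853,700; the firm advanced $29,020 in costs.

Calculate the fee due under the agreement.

$155,000.00

Fee base (net of costs): $853,700 − $29,020 = $824,680
First $107,000 at 37% = $39,590.00
Next $159,500 at 31% = $49,445.00
Next $117,000 at 26% = $30,420.00
Next $100,500 at 22% = $22,110.00
Remaining $340,680 at 17% = $57,915.60
Fee: $39,590.00 + $49,445.00 + $30,420.00 + $22,110.00 + $57,915.60 = $199,480.60
$199,480.60 exceeds the $155,000 cap, so the fee is capped at $155,000.00.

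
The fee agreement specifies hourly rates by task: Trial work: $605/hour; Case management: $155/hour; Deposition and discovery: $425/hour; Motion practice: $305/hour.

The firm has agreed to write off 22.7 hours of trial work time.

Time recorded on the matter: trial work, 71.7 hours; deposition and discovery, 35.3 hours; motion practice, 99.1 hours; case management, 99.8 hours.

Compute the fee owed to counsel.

Trial work: 71.7 × $605 = $43,378.50
Case management: 99.8 × $155 = $15,469.00
Deposition and discovery: 35.3 × $425 = $15,002.50
Motion practice: 99.1 × $305 = $30,225.50
Subtotal: $104,075.50
Write-off: 22.7 × $605 = $13,733.50
Total: $104,075.50 − $13,733.50 = $90,342.00

$90,342.00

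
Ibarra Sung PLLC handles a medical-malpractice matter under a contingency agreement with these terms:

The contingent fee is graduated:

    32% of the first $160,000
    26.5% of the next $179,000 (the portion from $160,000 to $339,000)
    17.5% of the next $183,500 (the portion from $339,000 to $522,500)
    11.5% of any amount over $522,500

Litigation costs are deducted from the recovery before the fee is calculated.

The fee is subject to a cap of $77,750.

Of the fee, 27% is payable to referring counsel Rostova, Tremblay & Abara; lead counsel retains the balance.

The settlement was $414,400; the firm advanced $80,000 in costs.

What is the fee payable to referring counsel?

$20,992.50

Fee base (net of costs): $414,400 − $80,000 = $334,400
First $160,000 at 32% = $51,200.00
Remaining $174,400 at 26.5% = $46,216.00
Fee: $51,200.00 + $46,216.00 = $97,416.00
$97,416.00 exceeds the $77,750 cap, so the fee is capped at $77,750.00.
Referral share: 27% of $77,750.00 = $20,992.50; lead counsel retains $77,750.00 − $20,992.50 = $56,757.50.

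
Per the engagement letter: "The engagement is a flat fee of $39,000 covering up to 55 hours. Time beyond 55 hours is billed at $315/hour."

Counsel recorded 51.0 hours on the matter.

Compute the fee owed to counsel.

51.0 hours is within the 55-hour scope; only the flat fee applies.

$39,000.00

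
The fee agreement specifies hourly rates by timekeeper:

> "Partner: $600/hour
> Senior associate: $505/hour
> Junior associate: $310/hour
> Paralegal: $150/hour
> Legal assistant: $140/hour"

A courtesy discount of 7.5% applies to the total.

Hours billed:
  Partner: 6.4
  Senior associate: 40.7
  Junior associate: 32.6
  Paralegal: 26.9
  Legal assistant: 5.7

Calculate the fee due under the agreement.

$36,382.56

Partner: 6.4 × $600 = $3,840.00
Senior associate: 40.7 × $505 = $20,553.50
Junior associate: 32.6 × $310 = $10,106.00
Paralegal: 26.9 × $150 = $4,035.00
Legal assistant: 5.7 × $140 = $798.00
Subtotal: $39,332.50
Less 7.5% discount: −$2,949.94
Total: $39,332.50 − $2,949.94 = $36,382.56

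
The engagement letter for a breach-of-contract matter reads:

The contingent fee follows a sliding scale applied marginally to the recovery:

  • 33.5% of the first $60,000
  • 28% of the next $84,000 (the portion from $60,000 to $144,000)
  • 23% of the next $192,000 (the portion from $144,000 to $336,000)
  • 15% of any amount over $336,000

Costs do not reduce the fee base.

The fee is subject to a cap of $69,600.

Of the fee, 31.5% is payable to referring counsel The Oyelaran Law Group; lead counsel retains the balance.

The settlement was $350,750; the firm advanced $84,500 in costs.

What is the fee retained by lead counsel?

Fee base is the gross recovery, $350,750; costs are reimbursed separately.
First $60,000 at 33.5% = $20,100.00
Next $84,000 at 28% = $23,520.00
Next $192,000 at 23% = $44,160.00
Remaining $14,750 at 15% = $2,212.50
Fee: $20,100.00 + $23,520.00 + $44,160.00 + $2,212.50 = $89,992.50
$89,992.50 exceeds the $69,600 cap, so the fee is capped at $69,600.00.
Referral share: 31.5% of $69,600.00 = $21,924.00; lead counsel retains $69,600.00 − $21,924.00 = $47,676.00.

$47,676.00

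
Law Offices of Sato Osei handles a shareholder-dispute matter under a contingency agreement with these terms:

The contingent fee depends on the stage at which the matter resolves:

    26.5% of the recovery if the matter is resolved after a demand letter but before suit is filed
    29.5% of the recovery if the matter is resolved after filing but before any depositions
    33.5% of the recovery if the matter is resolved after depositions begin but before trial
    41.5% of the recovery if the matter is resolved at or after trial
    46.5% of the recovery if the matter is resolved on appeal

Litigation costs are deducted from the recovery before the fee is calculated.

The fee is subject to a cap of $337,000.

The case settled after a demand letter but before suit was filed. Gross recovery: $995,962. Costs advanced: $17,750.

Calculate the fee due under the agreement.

$259,226.18

Fee base (net of costs): $995,962 − $17,750 = $978,212
The matter settled after a demand letter but before suit was filed, so the 26.5% rate applies.
$978,212 × 26.5% = $259,226.18
$259,226.18 is under the $337,000 cap.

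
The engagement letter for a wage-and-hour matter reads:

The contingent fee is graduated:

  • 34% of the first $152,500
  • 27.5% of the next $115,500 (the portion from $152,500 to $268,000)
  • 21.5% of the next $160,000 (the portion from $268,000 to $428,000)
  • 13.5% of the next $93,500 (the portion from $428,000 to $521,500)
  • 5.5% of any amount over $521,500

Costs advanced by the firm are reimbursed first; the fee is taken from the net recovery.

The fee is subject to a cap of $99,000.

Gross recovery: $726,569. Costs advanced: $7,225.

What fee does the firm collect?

Fee base (net of costs): $726,569 − $7,225 = $719,344
First $152,500 at 34% = $51,850.00
Next $115,500 at 27.5% = $31,762.50
Next $160,000 at 21.5% = $34,400.00
Next $93,500 at 13.5% = $12,622.50
Remaining $197,844 at 5.5% = $10,881.42
Fee: $51,850.00 + $31,762.50 + $34,400.00 + $12,622.50 + $10,881.42 = $141,516.42
$141,516.42 exceeds the $99,000 cap, so the fee is capped at $99,000.00.

$99,000.00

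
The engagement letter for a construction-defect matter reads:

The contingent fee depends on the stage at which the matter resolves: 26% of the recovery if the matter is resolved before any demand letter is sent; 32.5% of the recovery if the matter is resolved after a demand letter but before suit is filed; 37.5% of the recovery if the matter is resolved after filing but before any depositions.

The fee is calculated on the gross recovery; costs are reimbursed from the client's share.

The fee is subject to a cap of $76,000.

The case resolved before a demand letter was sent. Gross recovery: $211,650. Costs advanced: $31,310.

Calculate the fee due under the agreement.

Fee base is the gross recovery, $211,650; costs are reimbursed separately.
The matter resolved before a demand letter was sent, so the 26% rate applies.
$211,650 × 26% = $55,029.00
$55,029.00 is under the $76,000 cap.

$55,029.00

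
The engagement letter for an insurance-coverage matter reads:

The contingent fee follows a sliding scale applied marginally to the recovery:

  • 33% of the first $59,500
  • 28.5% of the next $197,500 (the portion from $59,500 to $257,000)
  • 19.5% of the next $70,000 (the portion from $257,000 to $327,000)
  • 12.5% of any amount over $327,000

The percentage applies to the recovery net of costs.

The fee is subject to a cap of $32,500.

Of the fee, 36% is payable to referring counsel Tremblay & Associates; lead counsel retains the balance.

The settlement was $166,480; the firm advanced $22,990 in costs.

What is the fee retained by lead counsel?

$20,800.00

Fee base (net of costs): $166,480 − $22,990 = $143,490
First $59,500 at 33% = $19,635.00
Remaining $83,990 at 28.5% = $23,937.15
Fee: $19,635.00 + $23,937.15 = $43,572.15
$43,572.15 exceeds the $32,500 cap, so the fee is capped at $32,500.00.
Referral share: 36% of $32,500.00 = $11,700.00; lead counsel retains $32,500.00 − $11,700.00 = $20,800.00.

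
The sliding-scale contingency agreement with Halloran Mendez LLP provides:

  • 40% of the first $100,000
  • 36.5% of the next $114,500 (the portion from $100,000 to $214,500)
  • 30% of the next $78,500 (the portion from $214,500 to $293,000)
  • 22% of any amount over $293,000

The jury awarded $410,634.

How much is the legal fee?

First $100,000 at 40% = $40,000.00
Next $114,500 at 36.5% = $41,792.50
Next $78,500 at 30% = $23,550.00
Remaining $117,634 at 22% = $25,879.48
Fee: $40,000.00 + $41,792.50 + $23,550.00 + $25,879.48 = $131,221.98

$131,221.98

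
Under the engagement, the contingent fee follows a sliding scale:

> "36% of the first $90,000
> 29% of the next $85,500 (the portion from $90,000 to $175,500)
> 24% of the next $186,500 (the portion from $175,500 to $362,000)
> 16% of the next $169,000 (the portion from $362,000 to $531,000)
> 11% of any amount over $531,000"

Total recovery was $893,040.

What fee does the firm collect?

$168,819.40

First $90,000 at 36% = $32,400.00
Next $85,500 at 29% = $24,795.00
Next $186,500 at 24% = $44,760.00
Next $169,000 at 16% = $27,040.00
Remaining $362,040 at 11% = $39,824.40
Fee: $32,400.00 + $24,795.00 + $44,760.00 + $27,040.00 + $39,824.40 = $168,819.40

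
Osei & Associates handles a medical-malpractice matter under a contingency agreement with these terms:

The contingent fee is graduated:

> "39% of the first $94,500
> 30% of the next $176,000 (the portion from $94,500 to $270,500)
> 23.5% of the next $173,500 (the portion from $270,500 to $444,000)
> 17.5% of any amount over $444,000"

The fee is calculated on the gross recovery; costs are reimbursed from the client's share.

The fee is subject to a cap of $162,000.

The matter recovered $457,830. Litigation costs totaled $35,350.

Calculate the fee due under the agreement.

Fee base is the gross recovery, $457,830; costs are reimbursed separately.
First $94,500 at 39% = $36,855.00
Next $176,000 at 30% = $52,800.00
Next $173,500 at 23.5% = $40,772.50
Remaining $13,830 at 17.5% = $2,420.25
Fee: $36,855.00 + $52,800.00 + $40,772.50 + $2,420.25 = $132,847.75
$132,847.75 is under the $162,000 cap.

$132,847.75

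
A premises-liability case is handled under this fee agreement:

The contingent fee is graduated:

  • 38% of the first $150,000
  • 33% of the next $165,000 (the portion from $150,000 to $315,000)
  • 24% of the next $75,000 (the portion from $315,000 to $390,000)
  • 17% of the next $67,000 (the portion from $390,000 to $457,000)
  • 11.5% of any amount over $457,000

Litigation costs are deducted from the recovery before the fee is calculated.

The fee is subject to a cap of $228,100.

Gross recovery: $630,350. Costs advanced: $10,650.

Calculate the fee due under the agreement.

$159,550.50

Fee base (net of costs): $630,350 − $10,650 = $619,700
First $150,000 at 38% = $57,000.00
Next $165,000 at 33% = $54,450.00
Next $75,000 at 24% = $18,000.00
Next $67,000 at 17% = $11,390.00
Remaining $162,700 at 11.5% = $18,710.50
Fee: $57,000.00 + $54,450.00 + $18,000.00 + $11,390.00 + $18,710.50 = $159,550.50
$159,550.50 is under the $228,100 cap.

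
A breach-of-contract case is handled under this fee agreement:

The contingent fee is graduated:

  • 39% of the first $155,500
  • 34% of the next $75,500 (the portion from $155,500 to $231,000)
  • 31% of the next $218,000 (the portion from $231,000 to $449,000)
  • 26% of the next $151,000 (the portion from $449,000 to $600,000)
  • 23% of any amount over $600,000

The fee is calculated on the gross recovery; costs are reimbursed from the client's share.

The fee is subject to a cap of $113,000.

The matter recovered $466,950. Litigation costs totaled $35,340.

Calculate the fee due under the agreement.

$113,000.00

Fee base is the gross recovery, $466,950; costs are reimbursed separately.
First $155,500 at 39% = $60,645.00
Next $75,500 at 34% = $25,670.00
Next $218,000 at 31% = $67,580.00
Remaining $17,950 at 26% = $4,667.00
Fee: $60,645.00 + $25,670.00 + $67,580.00 + $4,667.00 = $158,562.00
$158,562.00 exceeds the $113,000 cap, so the fee is capped at $113,000.00.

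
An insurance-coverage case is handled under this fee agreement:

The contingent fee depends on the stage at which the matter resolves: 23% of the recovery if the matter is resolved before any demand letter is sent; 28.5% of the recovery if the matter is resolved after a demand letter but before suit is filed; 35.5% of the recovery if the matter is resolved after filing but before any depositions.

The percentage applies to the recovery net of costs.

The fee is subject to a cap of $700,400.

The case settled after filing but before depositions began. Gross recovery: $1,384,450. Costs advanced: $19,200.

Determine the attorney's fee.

$484,663.75

Fee base (net of costs): $1,384,450 − $19,200 = $1,365,250
The matter settled after filing but before depositions began, so the 35.5% rate applies.
$1,365,250 × 35.5% = $484,663.75
$484,663.75 is under the $700,400 cap.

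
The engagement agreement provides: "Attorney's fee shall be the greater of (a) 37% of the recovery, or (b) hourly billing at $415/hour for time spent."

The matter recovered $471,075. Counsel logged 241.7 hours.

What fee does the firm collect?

(a) 37% of $471,075 = $174,297.75
(b) 241.7 × $415 = $100,305.50
The greater is (a): $174,297.75.

$174,297.75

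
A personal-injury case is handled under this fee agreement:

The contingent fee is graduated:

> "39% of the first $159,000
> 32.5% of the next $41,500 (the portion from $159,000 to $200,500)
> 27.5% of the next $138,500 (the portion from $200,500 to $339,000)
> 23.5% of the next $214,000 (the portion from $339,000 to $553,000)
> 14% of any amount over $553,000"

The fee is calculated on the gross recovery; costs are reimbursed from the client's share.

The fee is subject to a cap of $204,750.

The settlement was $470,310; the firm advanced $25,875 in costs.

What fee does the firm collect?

$144,442.85

Fee base is the gross recovery, $470,310; costs are reimbursed separately.
First $159,000 at 39% = $62,010.00
Next $41,500 at 32.5% = $13,487.50
Next $138,500 at 27.5% = $38,087.50
Remaining $131,310 at 23.5% = $30,857.85
Fee: $62,010.00 + $13,487.50 + $38,087.50 + $30,857.85 = $144,442.85
$144,442.85 is under the $204,750 cap.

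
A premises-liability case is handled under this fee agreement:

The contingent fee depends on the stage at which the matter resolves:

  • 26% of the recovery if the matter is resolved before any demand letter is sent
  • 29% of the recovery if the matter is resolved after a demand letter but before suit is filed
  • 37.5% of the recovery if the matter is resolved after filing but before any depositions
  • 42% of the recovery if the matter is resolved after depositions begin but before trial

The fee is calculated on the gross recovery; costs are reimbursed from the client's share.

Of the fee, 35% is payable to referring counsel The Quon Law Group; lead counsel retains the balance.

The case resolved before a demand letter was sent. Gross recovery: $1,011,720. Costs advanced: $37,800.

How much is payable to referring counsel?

Fee base is the gross recovery, $1,011,720; costs are reimbursed separately.
The matter resolved before a demand letter was sent, so the 26% rate applies.
$1,011,720 × 26% = $263,047.20
Referral share: 35% of $263,047.20 = $92,066.52; lead counsel retains $263,047.20 − $92,066.52 = $170,980.68.

$92,066.52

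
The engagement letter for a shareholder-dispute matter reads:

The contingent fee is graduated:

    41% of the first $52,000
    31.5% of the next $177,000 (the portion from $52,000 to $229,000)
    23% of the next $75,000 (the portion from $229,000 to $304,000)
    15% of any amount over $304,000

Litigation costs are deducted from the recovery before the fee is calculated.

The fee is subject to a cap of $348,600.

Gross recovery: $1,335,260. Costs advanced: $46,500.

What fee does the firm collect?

$242,039.00

Fee base (net of costs): $1,335,260 − $46,500 = $1,288,760
First $52,000 at 41% = $21,320.00
Next $177,000 at 31.5% = $55,755.00
Next $75,000 at 23% = $17,250.00
Remaining $984,760 at 15% = $147,714.00
Fee: $21,320.00 + $55,755.00 + $17,250.00 + $147,714.00 = $242,039.00
$242,039.00 is under the $348,600 cap.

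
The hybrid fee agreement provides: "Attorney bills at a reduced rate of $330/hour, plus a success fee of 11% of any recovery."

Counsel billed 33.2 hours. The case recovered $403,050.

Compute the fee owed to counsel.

$55,291.50

Hourly: 33.2 × $330 = $10,956.00
Success fee: 11% of $403,050 = $44,335.50
Total: $10,956.00 + $44,335.50 = $55,291.50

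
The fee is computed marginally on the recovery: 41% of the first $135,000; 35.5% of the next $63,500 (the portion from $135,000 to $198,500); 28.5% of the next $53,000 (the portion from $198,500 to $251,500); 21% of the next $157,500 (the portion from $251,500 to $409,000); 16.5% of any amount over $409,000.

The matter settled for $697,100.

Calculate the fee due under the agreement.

$173,609.00

First $135,000 at 41% = $55,350.00
Next $63,500 at 35.5% = $22,542.50
Next $53,000 at 28.5% = $15,105.00
Next $157,500 at 21% = $33,075.00
Remaining $288,100 at 16.5% = $47,536.50
Fee: $55,350.00 + $22,542.50 + $15,105.00 + $33,075.00 + $47,536.50 = $173,609.00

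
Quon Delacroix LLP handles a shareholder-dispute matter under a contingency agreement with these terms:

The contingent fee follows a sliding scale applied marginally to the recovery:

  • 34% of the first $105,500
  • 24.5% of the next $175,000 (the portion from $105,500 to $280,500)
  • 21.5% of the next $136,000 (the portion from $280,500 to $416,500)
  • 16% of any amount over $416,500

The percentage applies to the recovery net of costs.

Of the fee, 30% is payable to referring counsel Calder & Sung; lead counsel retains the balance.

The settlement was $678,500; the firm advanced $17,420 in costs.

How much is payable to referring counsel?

$44,135.34

Fee base (net of costs): $678,500 − $17,420 = $661,080
First $105,500 at 34% = $35,870.00
Next $175,000 at 24.5% = $42,875.00
Next $136,000 at 21.5% = $29,240.00
Remaining $244,580 at 16% = $39,132.80
Fee: $35,870.00 + $42,875.00 + $29,240.00 + $39,132.80 = $147,117.80
Referral share: 30% of $147,117.80 = $44,135.34; lead counsel retains $147,117.80 − $44,135.34 = $102,982.46.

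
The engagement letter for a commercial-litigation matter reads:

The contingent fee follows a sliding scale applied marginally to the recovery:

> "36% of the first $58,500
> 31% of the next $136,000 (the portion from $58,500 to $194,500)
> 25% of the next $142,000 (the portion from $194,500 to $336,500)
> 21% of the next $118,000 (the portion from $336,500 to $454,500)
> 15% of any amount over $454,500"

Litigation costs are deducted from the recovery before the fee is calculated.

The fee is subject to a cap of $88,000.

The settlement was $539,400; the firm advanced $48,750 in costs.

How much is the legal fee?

Fee base (net of costs): $539,400 − $48,750 = $490,650
First $58,500 at 36% = $21,060.00
Next $136,000 at 31% = $42,160.00
Next $142,000 at 25% = $35,500.00
Next $118,000 at 21% = $24,780.00
Remaining $36,150 at 15% = $5,422.50
Fee: $21,060.00 + $42,160.00 + $35,500.00 + $24,780.00 + $5,422.50 = $128,922.50
$128,922.50 exceeds the $88,000 cap, so the fee is capped at $88,000.00.

$88,000.00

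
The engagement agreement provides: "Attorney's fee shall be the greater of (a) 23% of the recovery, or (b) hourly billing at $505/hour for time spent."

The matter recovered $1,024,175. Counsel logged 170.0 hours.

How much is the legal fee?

$235,560.25

(a) 23% of $1,024,175 = $235,560.25
(b) 170.0 × $505 = $85,850.00
The greater is (a): $235,560.25.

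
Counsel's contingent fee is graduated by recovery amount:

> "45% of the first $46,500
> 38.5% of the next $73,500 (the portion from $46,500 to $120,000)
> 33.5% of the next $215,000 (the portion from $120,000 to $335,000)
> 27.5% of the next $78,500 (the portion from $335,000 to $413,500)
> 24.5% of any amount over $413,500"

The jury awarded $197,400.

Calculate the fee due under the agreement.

$75,151.50

First $46,500 at 45% = $20,925.00
Next $73,500 at 38.5% = $28,297.50
Remaining $77,400 at 33.5% = $25,929.00
Fee: $20,925.00 + $28,297.50 + $25,929.00 = $75,151.50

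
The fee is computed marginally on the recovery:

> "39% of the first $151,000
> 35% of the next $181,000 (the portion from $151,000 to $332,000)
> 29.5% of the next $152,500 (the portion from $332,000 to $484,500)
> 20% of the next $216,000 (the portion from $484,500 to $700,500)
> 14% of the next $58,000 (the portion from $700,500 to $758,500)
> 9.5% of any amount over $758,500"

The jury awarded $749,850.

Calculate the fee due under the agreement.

First $151,000 at 39% = $58,890.00
Next $181,000 at 35% = $63,350.00
Next $152,500 at 29.5% = $44,987.50
Next $216,000 at 20% = $43,200.00
Remaining $49,350 at 14% = $6,909.00
Fee: $58,890.00 + $63,350.00 + $44,987.50 + $43,200.00 + $6,909.00 = $217,336.50

$217,336.50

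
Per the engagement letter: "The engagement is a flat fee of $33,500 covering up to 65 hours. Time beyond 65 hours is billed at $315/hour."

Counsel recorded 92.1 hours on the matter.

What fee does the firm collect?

$42,036.50

Flat fee: $33,500.00
Excess hours: 92.1 − 65 = 27.1
Overrun: 27.1 × $315 = $8,536.50
Total: $33,500.00 + $8,536.50 = $42,036.50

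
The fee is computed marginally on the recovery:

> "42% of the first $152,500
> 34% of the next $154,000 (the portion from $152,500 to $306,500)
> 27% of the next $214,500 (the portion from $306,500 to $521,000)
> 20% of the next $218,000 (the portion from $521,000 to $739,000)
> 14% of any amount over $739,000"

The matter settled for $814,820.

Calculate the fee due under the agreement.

First $152,500 at 42% = $64,050.00
Next $154,000 at 34% = $52,360.00
Next $214,500 at 27% = $57,915.00
Next $218,000 at 20% = $43,600.00
Remaining $75,820 at 14% = $10,614.80
Fee: $64,050.00 + $52,360.00 + $57,915.00 + $43,600.00 + $10,614.80 = $228,539.80

$228,539.80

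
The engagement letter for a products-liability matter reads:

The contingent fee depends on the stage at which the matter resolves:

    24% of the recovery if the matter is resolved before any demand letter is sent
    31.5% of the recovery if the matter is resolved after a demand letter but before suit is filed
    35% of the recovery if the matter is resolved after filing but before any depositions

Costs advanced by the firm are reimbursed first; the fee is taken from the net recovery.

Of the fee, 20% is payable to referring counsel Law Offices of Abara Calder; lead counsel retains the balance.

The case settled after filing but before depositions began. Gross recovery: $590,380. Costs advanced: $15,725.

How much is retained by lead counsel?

Fee base (net of costs): $590,380 − $15,725 = $574,655
The matter settled after filing but before depositions began, so the 35% rate applies.
$574,655 × 35% = $201,129.25
Referral share: 20% of $201,129.25 = $40,225.85; lead counsel retains $201,129.25 − $40,225.85 = $160,903.40.

$160,903.40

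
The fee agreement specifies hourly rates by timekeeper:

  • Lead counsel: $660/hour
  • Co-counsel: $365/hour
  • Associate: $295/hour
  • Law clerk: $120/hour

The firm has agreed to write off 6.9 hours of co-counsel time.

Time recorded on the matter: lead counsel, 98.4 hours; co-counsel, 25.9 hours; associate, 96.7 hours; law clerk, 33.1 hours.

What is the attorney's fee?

$104,377.50

Lead counsel: 98.4 × $660 = $64,944.00
Co-counsel: 25.9 × $365 = $9,453.50
Associate: 96.7 × $295 = $28,526.50
Law clerk: 33.1 × $120 = $3,972.00
Subtotal: $106,896.00
Write-off: 6.9 × $365 = $2,518.50
Total: $106,896.00 − $2,518.50 = $104,377.50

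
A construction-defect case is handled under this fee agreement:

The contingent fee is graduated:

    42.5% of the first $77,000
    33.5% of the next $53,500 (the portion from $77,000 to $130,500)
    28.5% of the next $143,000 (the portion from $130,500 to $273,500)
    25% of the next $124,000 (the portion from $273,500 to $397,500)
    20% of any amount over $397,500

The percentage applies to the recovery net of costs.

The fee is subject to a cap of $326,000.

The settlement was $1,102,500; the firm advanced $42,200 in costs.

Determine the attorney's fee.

Fee base (net of costs): $1,102,500 − $42,200 = $1,060,300
First $77,000 at 42.5% = $32,725.00
Next $53,500 at 33.5% = $17,922.50
Next $143,000 at 28.5% = $40,755.00
Next $124,000 at 25% = $31,000.00
Remaining $662,800 at 20% = $132,560.00
Fee: $32,725.00 + $17,922.50 + $40,755.00 + $31,000.00 + $132,560.00 = $254,962.50
$254,962.50 is under the $326,000 cap.

$254,962.50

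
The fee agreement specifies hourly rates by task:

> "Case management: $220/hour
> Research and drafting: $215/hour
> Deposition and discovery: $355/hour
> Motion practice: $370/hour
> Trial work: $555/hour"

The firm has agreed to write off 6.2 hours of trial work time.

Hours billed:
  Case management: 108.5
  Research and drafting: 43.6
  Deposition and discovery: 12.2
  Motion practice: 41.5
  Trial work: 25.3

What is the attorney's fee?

Case management: 108.5 × $220 = $23,870.00
Research and drafting: 43.6 × $215 = $9,374.00
Deposition and discovery: 12.2 × $355 = $4,331.00
Motion practice: 41.5 × $370 = $15,355.00
Trial work: 25.3 × $555 = $14,041.50
Subtotal: $66,971.50
Write-off: 6.2 × $555 = $3,441.00
Total: $66,971.50 − $3,441.00 = $63,530.50

$63,530.50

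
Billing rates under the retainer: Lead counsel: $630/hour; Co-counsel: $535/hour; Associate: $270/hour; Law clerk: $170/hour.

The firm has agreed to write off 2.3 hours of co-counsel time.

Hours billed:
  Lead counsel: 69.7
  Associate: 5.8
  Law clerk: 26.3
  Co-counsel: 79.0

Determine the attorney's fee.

$90,982.50

Lead counsel: 69.7 × $630 = $43,911.00
Co-counsel: 79.0 × $535 = $42,265.00
Associate: 5.8 × $270 = $1,566.00
Law clerk: 26.3 × $170 = $4,471.00
Subtotal: $92,213.00
Write-off: 2.3 × $535 = $1,230.50
Total: $92,213.00 − $1,230.50 = $90,982.50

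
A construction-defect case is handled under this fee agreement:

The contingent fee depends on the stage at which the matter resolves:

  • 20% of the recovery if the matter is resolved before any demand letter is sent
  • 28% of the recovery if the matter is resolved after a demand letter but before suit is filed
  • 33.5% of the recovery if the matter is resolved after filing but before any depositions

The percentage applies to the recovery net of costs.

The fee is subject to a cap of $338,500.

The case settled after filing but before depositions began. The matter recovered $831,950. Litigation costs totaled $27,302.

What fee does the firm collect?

$269,557.08

Fee base (net of costs): $831,950 − $27,302 = $804,648
The matter settled after filing but before depositions began, so the 33.5% rate applies.
$804,648 × 33.5% = $269,557.08
$269,557.08 is under the $338,500 cap.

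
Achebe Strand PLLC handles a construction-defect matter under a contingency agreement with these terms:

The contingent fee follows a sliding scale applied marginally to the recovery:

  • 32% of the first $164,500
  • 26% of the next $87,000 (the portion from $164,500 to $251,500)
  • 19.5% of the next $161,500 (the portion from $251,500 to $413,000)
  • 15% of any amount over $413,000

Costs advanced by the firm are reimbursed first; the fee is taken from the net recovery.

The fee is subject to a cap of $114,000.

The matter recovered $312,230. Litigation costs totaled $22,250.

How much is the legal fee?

Fee base (net of costs): $312,230 − $22,250 = $289,980
First $164,500 at 32% = $52,640.00
Next $87,000 at 26% = $22,620.00
Remaining $38,480 at 19.5% = $7,503.60
Fee: $52,640.00 + $22,620.00 + $7,503.60 = $82,763.60
$82,763.60 is under the $114,000 cap.

$82,763.60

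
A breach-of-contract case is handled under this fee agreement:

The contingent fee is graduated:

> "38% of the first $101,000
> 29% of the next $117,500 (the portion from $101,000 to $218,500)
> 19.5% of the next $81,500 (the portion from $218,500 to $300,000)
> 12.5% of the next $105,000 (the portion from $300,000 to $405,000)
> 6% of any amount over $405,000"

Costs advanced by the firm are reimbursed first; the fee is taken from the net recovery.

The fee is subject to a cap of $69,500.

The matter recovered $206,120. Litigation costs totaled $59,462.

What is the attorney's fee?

Fee base (net of costs): $206,120 − $59,462 = $146,658
First $101,000 at 38% = $38,380.00
Remaining $45,658 at 29% = $13,240.82
Fee: $38,380.00 + $13,240.82 = $51,620.82
$51,620.82 is under the $69,500 cap.

$51,620.82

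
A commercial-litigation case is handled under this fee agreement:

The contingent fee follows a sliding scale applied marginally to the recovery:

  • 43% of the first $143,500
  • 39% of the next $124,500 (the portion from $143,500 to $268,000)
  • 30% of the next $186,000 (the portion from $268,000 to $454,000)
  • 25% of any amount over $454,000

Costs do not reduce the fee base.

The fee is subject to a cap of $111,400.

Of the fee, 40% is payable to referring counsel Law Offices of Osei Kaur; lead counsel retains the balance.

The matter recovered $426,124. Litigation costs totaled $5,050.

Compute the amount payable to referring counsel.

$44,560.00

Fee base is the gross recovery, $426,124; costs are reimbursed separately.
First $143,500 at 43% = $61,705.00
Next $124,500 at 39% = $48,555.00
Remaining $158,124 at 30% = $47,437.20
Fee: $61,705.00 + $48,555.00 + $47,437.20 = $157,697.20
$157,697.20 exceeds the $111,400 cap, so the fee is capped at $111,400.00.
Referral share: 40% of $111,400.00 = $44,560.00; lead counsel retains $111,400.00 − $44,560.00 = $66,840.00.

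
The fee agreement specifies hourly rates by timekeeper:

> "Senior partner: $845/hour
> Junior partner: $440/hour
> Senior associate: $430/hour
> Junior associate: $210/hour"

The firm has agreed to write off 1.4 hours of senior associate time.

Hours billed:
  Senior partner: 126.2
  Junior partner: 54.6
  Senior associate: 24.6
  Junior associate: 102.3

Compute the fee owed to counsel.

Senior partner: 126.2 × $845 = $106,639.00
Junior partner: 54.6 × $440 = $24,024.00
Senior associate: 24.6 × $430 = $10,578.00
Junior associate: 102.3 × $210 = $21,483.00
Subtotal: $162,724.00
Write-off: 1.4 × $430 = $602.00
Total: $162,724.00 − $602.00 = $162,122.00

$162,122.00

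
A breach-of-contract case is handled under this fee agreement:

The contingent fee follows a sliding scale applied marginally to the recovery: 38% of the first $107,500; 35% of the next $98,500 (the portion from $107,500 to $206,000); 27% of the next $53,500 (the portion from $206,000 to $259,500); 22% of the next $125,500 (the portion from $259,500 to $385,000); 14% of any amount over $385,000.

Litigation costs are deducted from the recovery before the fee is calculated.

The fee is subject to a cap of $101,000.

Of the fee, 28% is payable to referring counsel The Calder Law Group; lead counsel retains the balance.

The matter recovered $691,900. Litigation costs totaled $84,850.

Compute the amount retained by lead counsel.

Fee base (net of costs): $691,900 − $84,850 = $607,050
First $107,500 at 38% = $40,850.00
Next $98,500 at 35% = $34,475.00
Next $53,500 at 27% = $14,445.00
Next $125,500 at 22% = $27,610.00
Remaining $222,050 at 14% = $31,087.00
Fee: $40,850.00 + $34,475.00 + $14,445.00 + $27,610.00 + $31,087.00 = $148,467.00
$148,467.00 exceeds the $101,000 cap, so the fee is capped at $101,000.00.
Referral share: 28% of $101,000.00 = $28,280.00; lead counsel retains $101,000.00 − $28,280.00 = $72,720.00.

$72,720.00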